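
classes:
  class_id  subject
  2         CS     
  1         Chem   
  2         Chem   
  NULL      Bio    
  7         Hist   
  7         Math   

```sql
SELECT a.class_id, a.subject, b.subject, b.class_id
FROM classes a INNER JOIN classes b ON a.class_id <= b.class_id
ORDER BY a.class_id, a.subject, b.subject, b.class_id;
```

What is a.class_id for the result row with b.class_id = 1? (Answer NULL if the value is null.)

INNER JOIN keeps only pairs where the ON condition holds.
Matching on a.class_id <= b.class_id. A NULL in a compared column never satisfies the condition.
- a (class_id=2) pairs with 4 row(s) of b.
- a (class_id=1) pairs with 5 row(s) of b.
- a (class_id=2) pairs with 4 row(s) of b.
- a (class_id=NULL) has no partner → excluded.
- a (class_id=7) pairs with 2 row(s) of b.
- a (class_id=7) pairs with 2 row(s) of b.

1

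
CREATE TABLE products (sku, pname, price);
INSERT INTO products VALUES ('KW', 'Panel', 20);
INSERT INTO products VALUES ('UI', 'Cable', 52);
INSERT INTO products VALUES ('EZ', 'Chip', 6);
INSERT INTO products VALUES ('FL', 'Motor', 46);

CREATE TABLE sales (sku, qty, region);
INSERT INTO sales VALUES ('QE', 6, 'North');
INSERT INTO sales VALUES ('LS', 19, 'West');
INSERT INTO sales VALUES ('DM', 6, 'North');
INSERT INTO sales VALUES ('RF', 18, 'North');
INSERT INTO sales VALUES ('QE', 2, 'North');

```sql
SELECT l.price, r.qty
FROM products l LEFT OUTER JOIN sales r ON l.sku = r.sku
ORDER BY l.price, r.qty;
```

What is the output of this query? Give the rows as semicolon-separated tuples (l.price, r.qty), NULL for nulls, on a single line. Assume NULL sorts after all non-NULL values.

LEFT JOIN keeps every row from `products`; unmatched rows get NULL for `sales`'s columns.
Matching on l.sku = r.sku.
- l row (sku=KW): no match → kept, r columns NULL.
- l row (sku=UI): no match → kept, r columns NULL.
- l row (sku=EZ): no match → kept, r columns NULL.
- l row (sku=FL): no match → kept, r columns NULL.
After projecting and ordering:
l.price | r.qty
6 | NULL
20 | NULL
46 | NULL
52 | NULL

(6, NULL); (20, NULL); (46, NULL); (52, NULL)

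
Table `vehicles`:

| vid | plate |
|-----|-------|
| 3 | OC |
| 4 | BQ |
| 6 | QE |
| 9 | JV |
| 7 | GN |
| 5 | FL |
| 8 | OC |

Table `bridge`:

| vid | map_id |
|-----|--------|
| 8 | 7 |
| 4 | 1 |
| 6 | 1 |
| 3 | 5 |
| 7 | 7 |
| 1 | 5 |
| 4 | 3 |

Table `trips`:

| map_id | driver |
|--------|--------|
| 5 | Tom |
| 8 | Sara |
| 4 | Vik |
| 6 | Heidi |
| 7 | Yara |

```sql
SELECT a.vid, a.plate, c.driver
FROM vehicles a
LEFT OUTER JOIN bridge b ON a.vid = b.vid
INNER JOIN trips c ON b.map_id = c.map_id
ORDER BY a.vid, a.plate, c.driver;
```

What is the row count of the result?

3

Evaluate left to right. First `vehicles a LEFT JOIN bridge b` on vid: 8 row(s).
Then INNER JOIN `trips c` on map_id: keep only rows whose b.map_id appears in c.
Result: 3 row(s).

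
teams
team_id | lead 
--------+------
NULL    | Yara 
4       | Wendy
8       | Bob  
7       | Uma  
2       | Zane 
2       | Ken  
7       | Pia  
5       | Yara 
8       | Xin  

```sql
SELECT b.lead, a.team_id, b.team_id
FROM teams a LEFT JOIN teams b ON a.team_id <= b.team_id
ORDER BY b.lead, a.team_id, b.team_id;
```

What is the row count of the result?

LEFT JOIN keeps every row from `teams a`; unmatched rows get NULL for `teams b`'s columns.
Matching on a.team_id <= b.team_id. A NULL in a compared column never satisfies the condition.
- team_id=NULL: no b row matches, row kept with b columns NULL.
- team_id=4: 6 matching b row(s), so 6 row(s) emitted.
- team_id=8: 2 matching b row(s), so 2 row(s) emitted.
- team_id=7: 4 matching b row(s), so 4 row(s) emitted.
- team_id=2: 8 matching b row(s), so 8 row(s) emitted.
- team_id=2: 8 matching b row(s), so 8 row(s) emitted.
- team_id=7: 4 matching b row(s), so 4 row(s) emitted.
- team_id=5: 5 matching b row(s), so 5 row(s) emitted.
- team_id=8: 2 matching b row(s), so 2 row(s) emitted.
Total: 39 matched + 1 padded = 40 rows.

40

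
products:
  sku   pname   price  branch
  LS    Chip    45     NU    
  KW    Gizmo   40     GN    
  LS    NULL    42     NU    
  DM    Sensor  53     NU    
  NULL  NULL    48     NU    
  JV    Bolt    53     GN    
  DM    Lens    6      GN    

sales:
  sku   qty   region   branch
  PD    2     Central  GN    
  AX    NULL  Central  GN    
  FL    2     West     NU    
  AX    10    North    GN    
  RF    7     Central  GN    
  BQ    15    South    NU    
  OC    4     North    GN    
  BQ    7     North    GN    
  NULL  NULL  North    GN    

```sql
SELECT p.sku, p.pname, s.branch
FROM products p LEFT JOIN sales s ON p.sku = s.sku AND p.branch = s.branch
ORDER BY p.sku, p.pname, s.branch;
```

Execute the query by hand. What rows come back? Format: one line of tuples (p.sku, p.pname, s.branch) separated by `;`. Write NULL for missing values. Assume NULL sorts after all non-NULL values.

(DM, Lens, NULL); (DM, Sensor, NULL); (JV, Bolt, NULL); (KW, Gizmo, NULL); (LS, Chip, NULL); (LS, NULL, NULL); (NULL, NULL, NULL)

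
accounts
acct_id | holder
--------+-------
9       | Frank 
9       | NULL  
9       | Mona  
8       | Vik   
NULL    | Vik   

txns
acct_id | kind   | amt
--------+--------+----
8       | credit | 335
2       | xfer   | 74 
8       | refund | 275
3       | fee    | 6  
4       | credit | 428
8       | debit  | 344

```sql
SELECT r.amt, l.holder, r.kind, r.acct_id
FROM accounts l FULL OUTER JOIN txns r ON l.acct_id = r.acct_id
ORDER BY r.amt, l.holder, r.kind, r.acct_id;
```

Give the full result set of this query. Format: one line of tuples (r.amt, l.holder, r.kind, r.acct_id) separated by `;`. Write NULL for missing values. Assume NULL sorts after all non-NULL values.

(6, NULL, fee, 3); (74, NULL, xfer, 2); (275, Vik, refund, 8); (335, Vik, credit, 8); (344, Vik, debit, 8); (428, NULL, credit, 4); (NULL, Frank, NULL, NULL); (NULL, Mona, NULL, NULL); (NULL, Vik, NULL, NULL); (NULL, NULL, NULL, NULL)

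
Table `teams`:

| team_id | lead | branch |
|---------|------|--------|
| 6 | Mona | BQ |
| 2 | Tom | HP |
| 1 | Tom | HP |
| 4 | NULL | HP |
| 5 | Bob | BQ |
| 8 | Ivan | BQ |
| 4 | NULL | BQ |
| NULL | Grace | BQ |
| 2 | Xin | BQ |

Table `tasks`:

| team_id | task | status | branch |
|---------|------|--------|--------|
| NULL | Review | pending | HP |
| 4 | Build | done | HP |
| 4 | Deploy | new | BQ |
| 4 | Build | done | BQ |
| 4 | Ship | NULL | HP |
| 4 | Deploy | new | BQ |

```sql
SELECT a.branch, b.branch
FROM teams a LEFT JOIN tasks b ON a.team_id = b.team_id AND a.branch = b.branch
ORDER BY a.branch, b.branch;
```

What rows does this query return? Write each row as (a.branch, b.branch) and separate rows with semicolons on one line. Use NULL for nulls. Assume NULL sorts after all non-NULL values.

(BQ, BQ); (BQ, BQ); (BQ, BQ); (BQ, NULL); (BQ, NULL); (BQ, NULL); (BQ, NULL); (BQ, NULL); (HP, HP); (HP, HP); (HP, NULL); (HP, NULL)

LEFT JOIN keeps every row from `teams`; unmatched rows get NULL for `tasks`'s columns.
Matching on a.team_id = b.team_id AND a.branch = b.branch. A NULL in a compared column never satisfies the condition.
Matched pairs: 5; unmatched a rows kept: 7.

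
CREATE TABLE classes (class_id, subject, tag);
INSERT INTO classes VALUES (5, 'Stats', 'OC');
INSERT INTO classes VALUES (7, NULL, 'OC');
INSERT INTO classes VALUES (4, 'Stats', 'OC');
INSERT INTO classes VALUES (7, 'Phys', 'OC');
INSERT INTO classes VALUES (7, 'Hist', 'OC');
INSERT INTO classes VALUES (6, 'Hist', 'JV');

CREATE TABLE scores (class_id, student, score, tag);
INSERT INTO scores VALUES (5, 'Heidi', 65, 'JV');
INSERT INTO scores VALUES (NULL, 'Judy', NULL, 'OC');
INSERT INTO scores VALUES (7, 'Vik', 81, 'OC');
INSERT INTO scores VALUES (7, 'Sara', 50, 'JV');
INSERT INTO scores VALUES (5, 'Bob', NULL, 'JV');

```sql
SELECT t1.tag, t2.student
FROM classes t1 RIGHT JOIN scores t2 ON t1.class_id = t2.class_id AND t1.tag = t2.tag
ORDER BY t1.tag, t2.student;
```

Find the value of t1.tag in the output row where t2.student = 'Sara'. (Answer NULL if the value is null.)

NULL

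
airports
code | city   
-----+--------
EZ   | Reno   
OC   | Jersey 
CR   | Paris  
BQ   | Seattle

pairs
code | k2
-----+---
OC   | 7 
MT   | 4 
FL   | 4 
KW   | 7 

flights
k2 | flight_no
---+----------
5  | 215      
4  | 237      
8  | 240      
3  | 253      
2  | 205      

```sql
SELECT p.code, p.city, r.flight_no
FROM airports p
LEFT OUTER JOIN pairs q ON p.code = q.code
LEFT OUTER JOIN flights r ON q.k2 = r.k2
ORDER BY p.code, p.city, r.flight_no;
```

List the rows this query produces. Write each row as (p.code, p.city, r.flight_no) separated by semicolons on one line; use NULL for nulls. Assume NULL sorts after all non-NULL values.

(BQ, Seattle, NULL); (CR, Paris, NULL); (EZ, Reno, NULL); (OC, Jersey, NULL)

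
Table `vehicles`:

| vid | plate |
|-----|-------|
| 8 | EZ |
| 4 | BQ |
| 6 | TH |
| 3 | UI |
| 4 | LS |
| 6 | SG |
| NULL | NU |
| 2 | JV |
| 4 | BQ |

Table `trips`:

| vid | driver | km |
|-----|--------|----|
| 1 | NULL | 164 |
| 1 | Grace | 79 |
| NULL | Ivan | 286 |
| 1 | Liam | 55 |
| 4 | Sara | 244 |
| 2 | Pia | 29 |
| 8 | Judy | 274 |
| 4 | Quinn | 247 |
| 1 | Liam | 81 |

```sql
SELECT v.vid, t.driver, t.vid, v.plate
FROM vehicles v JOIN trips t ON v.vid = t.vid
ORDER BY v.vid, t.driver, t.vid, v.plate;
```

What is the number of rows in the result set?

8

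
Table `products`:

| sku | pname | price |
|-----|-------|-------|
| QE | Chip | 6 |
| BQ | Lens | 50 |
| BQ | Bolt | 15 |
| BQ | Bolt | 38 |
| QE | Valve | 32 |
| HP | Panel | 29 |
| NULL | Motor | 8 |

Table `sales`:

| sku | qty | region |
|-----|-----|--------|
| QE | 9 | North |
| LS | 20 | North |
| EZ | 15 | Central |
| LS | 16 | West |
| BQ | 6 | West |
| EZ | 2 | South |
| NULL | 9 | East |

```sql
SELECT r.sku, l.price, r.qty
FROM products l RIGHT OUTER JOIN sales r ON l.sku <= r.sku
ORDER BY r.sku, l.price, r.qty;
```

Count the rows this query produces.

24

RIGHT JOIN keeps every row from `sales`; unmatched rows get NULL for `products`'s columns.
Matching on l.sku <= r.sku. A NULL in a compared column never satisfies the condition.
Matched pairs: 23; unmatched r rows kept: 1.
Total: 23 matched + 1 padded = 24 rows.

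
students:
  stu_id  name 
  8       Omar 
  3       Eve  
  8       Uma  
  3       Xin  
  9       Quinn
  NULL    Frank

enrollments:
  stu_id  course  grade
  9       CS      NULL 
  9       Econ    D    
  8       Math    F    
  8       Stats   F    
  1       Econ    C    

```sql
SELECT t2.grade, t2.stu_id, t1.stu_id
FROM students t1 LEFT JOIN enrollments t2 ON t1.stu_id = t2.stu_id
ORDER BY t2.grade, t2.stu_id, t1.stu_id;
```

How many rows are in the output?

9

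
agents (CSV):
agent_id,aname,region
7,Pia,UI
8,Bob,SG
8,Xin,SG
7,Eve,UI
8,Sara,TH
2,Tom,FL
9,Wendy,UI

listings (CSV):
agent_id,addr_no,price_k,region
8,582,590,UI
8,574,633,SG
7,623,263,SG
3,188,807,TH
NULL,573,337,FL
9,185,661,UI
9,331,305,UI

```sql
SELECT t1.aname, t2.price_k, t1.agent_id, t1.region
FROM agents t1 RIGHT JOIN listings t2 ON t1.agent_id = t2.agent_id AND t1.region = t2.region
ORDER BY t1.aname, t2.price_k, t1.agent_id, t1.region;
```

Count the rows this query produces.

RIGHT JOIN keeps every row from `listings`; unmatched rows get NULL for `agents`'s columns.
Matching on t1.agent_id = t2.agent_id AND t1.region = t2.region. A NULL in a compared column never satisfies the condition.
- t1 row (agent_id=7, region=UI): no match.
- t1 row (agent_id=8, region=SG): matches 1 t2 row(s) → 1 output row(s).
- t1 row (agent_id=8, region=SG): matches 1 t2 row(s) → 1 output row(s).
- t1 row (agent_id=7, region=UI): no match.
- t1 row (agent_id=8, region=TH): no match.
- t1 row (agent_id=2, region=FL): no match.
- t1 row (agent_id=9, region=UI): matches 2 t2 row(s) → 2 output row(s).
- 4 t2 row(s) had no t1 match → kept, t1 columns NULL.
Total: 4 matched + 4 padded = 8 rows.

8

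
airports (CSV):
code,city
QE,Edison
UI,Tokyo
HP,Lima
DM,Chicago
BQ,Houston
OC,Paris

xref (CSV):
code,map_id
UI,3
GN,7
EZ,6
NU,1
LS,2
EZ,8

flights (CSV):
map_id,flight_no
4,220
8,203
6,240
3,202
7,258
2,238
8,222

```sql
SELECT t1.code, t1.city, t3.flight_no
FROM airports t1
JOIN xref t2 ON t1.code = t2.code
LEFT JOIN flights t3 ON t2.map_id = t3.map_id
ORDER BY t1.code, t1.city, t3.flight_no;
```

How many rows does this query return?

1

Step 1 — t1 INNER JOIN t2 on code → 1 row(s).
Then LEFT JOIN `flights t3` on map_id: each of those 1 rows is kept; rows whose t2.map_id has no match in t3 get NULL for t3's columns.
Result: 1 row(s).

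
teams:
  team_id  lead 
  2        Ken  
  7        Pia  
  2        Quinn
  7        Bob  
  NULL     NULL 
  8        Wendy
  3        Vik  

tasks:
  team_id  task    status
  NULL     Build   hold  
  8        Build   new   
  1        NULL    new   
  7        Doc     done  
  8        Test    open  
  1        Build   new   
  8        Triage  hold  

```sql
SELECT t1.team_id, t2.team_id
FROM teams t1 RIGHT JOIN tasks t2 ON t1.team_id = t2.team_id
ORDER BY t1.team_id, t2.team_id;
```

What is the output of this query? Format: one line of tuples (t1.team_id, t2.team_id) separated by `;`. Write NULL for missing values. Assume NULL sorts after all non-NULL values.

(7, 7); (7, 7); (8, 8); (8, 8); (8, 8); (NULL, 1); (NULL, 1); (NULL, NULL)

RIGHT JOIN keeps every row from `tasks`; unmatched rows get NULL for `teams`'s columns.
Matching on t1.team_id = t2.team_id. A NULL in a compared column never satisfies the condition.
- t1 row (team_id=2): no match.
- t1 row (team_id=7): matches 1 t2 row(s) → 1 output row(s).
- t1 row (team_id=2): no match.
- t1 row (team_id=7): matches 1 t2 row(s) → 1 output row(s).
- t1 row (team_id=NULL): no match.
- t1 row (team_id=8): matches 3 t2 row(s) → 3 output row(s).
- t1 row (team_id=3): no match.
- 3 t2 row(s) had no t1 match → kept, t1 columns NULL.
After projecting and ordering:
t1.team_id | t2.team_id
7 | 7
7 | 7
8 | 8
8 | 8
8 | 8
NULL | 1
NULL | 1
NULL | NULL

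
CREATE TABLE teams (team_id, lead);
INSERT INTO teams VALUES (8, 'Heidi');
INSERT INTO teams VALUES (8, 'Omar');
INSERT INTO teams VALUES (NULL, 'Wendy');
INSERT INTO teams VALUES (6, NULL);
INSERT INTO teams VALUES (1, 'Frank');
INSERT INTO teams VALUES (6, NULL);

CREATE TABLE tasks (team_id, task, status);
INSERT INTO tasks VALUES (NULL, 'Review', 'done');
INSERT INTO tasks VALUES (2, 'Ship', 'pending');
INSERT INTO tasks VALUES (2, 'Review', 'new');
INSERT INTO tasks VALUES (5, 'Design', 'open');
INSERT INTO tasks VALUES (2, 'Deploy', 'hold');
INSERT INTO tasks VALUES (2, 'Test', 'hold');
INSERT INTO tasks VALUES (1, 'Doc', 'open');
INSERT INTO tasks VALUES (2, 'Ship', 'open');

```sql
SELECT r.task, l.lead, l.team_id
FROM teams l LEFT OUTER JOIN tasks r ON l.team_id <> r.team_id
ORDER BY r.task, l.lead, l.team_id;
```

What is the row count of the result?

35

LEFT JOIN keeps every row from `teams`; unmatched rows get NULL for `tasks`'s columns.
Matching on l.team_id <> r.team_id. A NULL in a compared column never satisfies the condition.
Matched pairs: 34; unmatched l rows kept: 1.
Total: 34 matched + 1 padded = 35 rows.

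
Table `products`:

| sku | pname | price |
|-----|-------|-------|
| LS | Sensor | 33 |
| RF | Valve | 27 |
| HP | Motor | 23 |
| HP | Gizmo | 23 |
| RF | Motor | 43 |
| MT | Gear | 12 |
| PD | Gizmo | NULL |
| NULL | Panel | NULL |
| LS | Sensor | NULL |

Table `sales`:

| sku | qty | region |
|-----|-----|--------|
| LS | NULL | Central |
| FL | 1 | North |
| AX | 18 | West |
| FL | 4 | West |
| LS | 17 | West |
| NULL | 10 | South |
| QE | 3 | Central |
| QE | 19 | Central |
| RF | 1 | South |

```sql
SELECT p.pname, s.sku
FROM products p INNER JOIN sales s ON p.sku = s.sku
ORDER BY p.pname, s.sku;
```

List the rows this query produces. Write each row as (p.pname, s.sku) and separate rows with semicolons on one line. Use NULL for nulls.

(Motor, RF); (Sensor, LS); (Sensor, LS); (Sensor, LS); (Sensor, LS); (Valve, RF)

INNER JOIN keeps only pairs where the ON condition holds.
Matching on p.sku = s.sku. A NULL in a compared column never satisfies the condition.
- p row (sku=LS): matches 2 s row(s) → 2 output row(s).
- p row (sku=RF): matches 1 s row(s) → 1 output row(s).
- p row (sku=HP): no match → dropped.
- p row (sku=HP): no match → dropped.
- p row (sku=RF): matches 1 s row(s) → 1 output row(s).
- p row (sku=MT): no match → dropped.
- p row (sku=PD): no match → dropped.
- p row (sku=NULL): no match → dropped.
- p row (sku=LS): matches 2 s row(s) → 2 output row(s).
After projecting and ordering:
p.pname | s.sku
Motor | RF
Sensor | LS
Sensor | LS
Sensor | LS
Sensor | LS
Valve | RF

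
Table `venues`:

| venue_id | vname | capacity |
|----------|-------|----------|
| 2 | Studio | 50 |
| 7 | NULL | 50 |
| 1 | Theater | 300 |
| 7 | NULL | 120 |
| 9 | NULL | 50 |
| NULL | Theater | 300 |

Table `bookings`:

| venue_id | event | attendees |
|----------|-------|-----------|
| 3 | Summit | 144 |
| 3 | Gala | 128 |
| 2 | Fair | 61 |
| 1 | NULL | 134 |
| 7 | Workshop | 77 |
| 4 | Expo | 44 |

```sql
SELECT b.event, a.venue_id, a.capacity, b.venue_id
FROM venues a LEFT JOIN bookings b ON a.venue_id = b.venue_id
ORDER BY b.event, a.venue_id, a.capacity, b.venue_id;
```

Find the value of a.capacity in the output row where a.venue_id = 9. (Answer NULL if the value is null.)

LEFT JOIN keeps every row from `venues`; unmatched rows get NULL for `bookings`'s columns.
Matching on a.venue_id = b.venue_id. A NULL in a compared column never satisfies the condition.
- a row (venue_id=2): matches 1 b row(s) → 1 output row(s).
- a row (venue_id=7): matches 1 b row(s) → 1 output row(s).
- a row (venue_id=1): matches 1 b row(s) → 1 output row(s).
- a row (venue_id=7): matches 1 b row(s) → 1 output row(s).
- a row (venue_id=9): no match → kept, b columns NULL.
- a row (venue_id=NULL): no match → kept, b columns NULL.

50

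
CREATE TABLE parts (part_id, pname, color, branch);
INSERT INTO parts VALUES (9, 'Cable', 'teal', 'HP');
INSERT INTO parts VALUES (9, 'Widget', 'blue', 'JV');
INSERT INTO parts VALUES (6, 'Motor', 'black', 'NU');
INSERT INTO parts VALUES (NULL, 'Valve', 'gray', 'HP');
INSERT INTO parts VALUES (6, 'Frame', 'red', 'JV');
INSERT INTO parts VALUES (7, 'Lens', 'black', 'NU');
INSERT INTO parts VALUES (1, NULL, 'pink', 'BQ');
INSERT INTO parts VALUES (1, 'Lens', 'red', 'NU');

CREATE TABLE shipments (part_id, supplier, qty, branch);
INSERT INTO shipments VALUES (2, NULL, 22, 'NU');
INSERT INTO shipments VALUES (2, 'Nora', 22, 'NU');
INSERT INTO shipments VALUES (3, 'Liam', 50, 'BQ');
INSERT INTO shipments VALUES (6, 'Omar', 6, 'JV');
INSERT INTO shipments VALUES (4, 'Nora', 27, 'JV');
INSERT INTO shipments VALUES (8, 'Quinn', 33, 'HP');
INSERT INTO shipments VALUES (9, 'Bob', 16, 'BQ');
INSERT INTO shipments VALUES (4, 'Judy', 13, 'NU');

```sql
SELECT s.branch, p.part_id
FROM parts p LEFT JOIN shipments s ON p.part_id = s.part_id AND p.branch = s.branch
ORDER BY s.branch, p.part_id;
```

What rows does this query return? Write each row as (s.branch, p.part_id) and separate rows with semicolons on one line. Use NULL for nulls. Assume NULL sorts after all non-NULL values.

LEFT JOIN keeps every row from `parts`; unmatched rows get NULL for `shipments`'s columns.
Matching on p.part_id = s.part_id AND p.branch = s.branch. A NULL in a compared column never satisfies the condition.
Matched pairs: 1; unmatched p rows kept: 7.

(JV, 6); (NULL, 1); (NULL, 1); (NULL, 6); (NULL, 7); (NULL, 9); (NULL, 9); (NULL, NULL)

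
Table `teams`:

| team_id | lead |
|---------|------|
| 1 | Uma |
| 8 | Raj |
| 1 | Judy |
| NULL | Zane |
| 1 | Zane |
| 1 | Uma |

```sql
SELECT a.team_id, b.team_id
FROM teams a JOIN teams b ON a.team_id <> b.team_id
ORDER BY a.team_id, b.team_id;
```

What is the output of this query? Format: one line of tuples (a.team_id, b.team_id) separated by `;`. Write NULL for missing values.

(1, 8); (1, 8); (1, 8); (1, 8); (8, 1); (8, 1); (8, 1); (8, 1)

INNER JOIN keeps only pairs where the ON condition holds.
Matching on a.team_id <> b.team_id. A NULL in a compared column never satisfies the condition.
- team_id=1: 1 matching b row(s), so 1 row(s) emitted.
- team_id=8: 4 matching b row(s), so 4 row(s) emitted.
- team_id=1: 1 matching b row(s), so 1 row(s) emitted.
- team_id=NULL: no matching b row, dropped.
- team_id=1: 1 matching b row(s), so 1 row(s) emitted.
- team_id=1: 1 matching b row(s), so 1 row(s) emitted.
After projecting and ordering:
a.team_id | b.team_id
1 | 8
1 | 8
1 | 8
1 | 8
8 | 1
8 | 1
8 | 1
8 | 1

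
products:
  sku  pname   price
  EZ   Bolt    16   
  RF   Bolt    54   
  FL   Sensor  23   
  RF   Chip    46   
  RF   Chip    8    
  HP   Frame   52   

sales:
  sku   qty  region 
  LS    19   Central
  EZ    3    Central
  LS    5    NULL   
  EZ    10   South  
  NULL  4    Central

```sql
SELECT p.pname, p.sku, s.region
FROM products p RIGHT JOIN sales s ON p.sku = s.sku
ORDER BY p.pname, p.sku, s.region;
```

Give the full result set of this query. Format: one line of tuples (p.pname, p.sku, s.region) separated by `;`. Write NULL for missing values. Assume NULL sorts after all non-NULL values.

RIGHT JOIN keeps every row from `sales`; unmatched rows get NULL for `products`'s columns.
Matching on p.sku = s.sku. A NULL in a compared column never satisfies the condition.
- p row (sku=EZ): matches 2 s row(s) → 2 output row(s).
- p row (sku=RF): no match.
- p row (sku=FL): no match.
- p row (sku=RF): no match.
- p row (sku=RF): no match.
- p row (sku=HP): no match.
- 3 row(s) from s found no p partner → padded with NULL.
After projecting and ordering:
p.pname | p.sku | s.region
Bolt | EZ | Central
Bolt | EZ | South
NULL | NULL | Central
NULL | NULL | Central
NULL | NULL | NULL

(Bolt, EZ, Central); (Bolt, EZ, South); (NULL, NULL, Central); (NULL, NULL, Central); (NULL, NULL, NULL)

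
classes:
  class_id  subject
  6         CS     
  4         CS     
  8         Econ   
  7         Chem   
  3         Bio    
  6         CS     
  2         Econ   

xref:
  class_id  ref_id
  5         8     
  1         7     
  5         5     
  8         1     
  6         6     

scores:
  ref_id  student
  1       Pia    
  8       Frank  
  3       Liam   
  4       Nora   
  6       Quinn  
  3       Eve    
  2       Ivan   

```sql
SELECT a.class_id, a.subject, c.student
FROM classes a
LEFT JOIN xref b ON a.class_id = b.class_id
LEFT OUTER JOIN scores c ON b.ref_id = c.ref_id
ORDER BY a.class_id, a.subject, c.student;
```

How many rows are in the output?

7

Evaluate left to right. First `classes a LEFT JOIN xref b` on class_id: 7 row(s).
Then LEFT JOIN `scores c` on ref_id: each of those 7 rows is kept; rows whose b.ref_id has no match in c get NULL for c's columns.
Result: 7 row(s).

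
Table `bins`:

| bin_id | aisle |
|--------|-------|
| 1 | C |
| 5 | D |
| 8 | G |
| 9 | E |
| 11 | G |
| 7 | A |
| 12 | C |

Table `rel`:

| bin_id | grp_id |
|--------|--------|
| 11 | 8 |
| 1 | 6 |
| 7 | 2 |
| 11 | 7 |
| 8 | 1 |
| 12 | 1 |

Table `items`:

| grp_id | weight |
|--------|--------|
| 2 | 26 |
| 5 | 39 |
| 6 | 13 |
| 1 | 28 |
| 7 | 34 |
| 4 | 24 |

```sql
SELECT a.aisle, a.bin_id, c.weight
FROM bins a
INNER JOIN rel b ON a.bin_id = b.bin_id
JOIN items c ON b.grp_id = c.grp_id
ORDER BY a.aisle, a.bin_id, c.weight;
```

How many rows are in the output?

Evaluate left to right. First `bins a INNER JOIN rel b` on bin_id: 6 row(s).
Then INNER JOIN `items c` on grp_id: keep only rows whose b.grp_id appears in c.
Result: 5 row(s).

5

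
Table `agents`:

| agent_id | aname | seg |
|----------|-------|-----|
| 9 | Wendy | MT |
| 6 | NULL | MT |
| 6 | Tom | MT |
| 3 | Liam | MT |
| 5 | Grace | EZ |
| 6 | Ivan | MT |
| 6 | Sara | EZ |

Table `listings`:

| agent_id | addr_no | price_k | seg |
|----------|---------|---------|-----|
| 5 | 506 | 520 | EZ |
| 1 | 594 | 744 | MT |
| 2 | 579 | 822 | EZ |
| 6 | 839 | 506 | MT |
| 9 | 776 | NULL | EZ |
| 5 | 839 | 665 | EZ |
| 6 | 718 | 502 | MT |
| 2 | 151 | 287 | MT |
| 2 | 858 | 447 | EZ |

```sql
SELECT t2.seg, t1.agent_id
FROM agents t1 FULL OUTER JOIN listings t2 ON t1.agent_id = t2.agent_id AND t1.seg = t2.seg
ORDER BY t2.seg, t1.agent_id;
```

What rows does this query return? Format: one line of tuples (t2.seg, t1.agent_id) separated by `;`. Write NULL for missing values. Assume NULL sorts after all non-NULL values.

(EZ, 5); (EZ, 5); (EZ, NULL); (EZ, NULL); (EZ, NULL); (MT, 6); (MT, 6); (MT, 6); (MT, 6); (MT, 6); (MT, 6); (MT, NULL); (MT, NULL); (NULL, 3); (NULL, 6); (NULL, 9)

FULL OUTER JOIN keeps every row from both sides; unmatched rows get NULL for the other side's columns.
Matching on t1.agent_id = t2.agent_id AND t1.seg = t2.seg.
- t1 (agent_id=9, seg=MT) has no partner → padded with NULL.
- t1 (agent_id=6, seg=MT) pairs with 2 row(s) of t2.
- t1 (agent_id=6, seg=MT) pairs with 2 row(s) of t2.
- t1 (agent_id=3, seg=MT) has no partner → padded with NULL.
- t1 (agent_id=5, seg=EZ) pairs with 2 row(s) of t2.
- t1 (agent_id=6, seg=MT) pairs with 2 row(s) of t2.
- t1 (agent_id=6, seg=EZ) has no partner → padded with NULL.
- 5 row(s) from t2 found no t1 partner → padded with NULL.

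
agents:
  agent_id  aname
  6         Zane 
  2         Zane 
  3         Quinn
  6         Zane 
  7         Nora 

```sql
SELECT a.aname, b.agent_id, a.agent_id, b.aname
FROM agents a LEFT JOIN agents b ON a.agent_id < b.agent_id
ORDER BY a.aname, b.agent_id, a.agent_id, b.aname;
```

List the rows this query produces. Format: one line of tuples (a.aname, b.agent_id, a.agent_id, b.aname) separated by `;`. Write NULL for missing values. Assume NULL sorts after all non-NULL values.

LEFT JOIN keeps every row from `agents a`; unmatched rows get NULL for `agents b`'s columns.
Matching on a.agent_id < b.agent_id.
- a row (agent_id=6): matches 1 b row(s) → 1 output row(s).
- a row (agent_id=2): matches 4 b row(s) → 4 output row(s).
- a row (agent_id=3): matches 3 b row(s) → 3 output row(s).
- a row (agent_id=6): matches 1 b row(s) → 1 output row(s).
- a row (agent_id=7): no match → kept, b columns NULL.
After projecting and ordering:
a.aname | b.agent_id | a.agent_id | b.aname
Nora | NULL | 7 | NULL
Quinn | 6 | 3 | Zane
Quinn | 6 | 3 | Zane
Quinn | 7 | 3 | Nora
Zane | 3 | 2 | Quinn
Zane | 6 | 2 | Zane
Zane | 6 | 2 | Zane
Zane | 7 | 2 | Nora
Zane | 7 | 6 | Nora
Zane | 7 | 6 | Nora

(Nora, NULL, 7, NULL); (Quinn, 6, 3, Zane); (Quinn, 6, 3, Zane); (Quinn, 7, 3, Nora); (Zane, 3, 2, Quinn); (Zane, 6, 2, Zane); (Zane, 6, 2, Zane); (Zane, 7, 2, Nora); (Zane, 7, 6, Nora); (Zane, 7, 6, Nora)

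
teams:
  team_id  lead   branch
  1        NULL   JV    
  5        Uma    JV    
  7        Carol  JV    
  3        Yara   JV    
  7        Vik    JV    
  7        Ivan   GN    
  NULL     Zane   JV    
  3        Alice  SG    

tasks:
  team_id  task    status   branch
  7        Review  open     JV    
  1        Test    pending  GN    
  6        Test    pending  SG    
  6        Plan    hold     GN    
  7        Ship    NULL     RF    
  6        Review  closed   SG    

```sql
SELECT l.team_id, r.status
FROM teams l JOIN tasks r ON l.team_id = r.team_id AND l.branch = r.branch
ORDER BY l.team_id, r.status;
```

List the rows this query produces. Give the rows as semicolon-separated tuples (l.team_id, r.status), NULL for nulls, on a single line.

INNER JOIN keeps only pairs where the ON condition holds.
Matching on l.team_id = r.team_id AND l.branch = r.branch. A NULL in a compared column never satisfies the condition.
Matched pairs: 2.

(7, open); (7, open)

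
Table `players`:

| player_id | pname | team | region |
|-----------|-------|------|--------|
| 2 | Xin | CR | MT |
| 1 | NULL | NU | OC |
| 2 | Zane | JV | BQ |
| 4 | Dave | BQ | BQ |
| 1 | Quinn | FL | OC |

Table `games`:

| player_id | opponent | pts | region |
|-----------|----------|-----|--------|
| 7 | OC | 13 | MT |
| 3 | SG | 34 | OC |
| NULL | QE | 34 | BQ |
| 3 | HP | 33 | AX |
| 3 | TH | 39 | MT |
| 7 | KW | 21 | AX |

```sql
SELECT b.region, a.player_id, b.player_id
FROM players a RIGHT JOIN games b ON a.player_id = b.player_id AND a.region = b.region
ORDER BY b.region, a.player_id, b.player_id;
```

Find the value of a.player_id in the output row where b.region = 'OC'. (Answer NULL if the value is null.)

RIGHT JOIN keeps every row from `games`; unmatched rows get NULL for `players`'s columns.
Matching on a.player_id = b.player_id AND a.region = b.region. A NULL in a compared column never satisfies the condition.
Matched pairs: 0; unmatched b rows kept: 6.

NULL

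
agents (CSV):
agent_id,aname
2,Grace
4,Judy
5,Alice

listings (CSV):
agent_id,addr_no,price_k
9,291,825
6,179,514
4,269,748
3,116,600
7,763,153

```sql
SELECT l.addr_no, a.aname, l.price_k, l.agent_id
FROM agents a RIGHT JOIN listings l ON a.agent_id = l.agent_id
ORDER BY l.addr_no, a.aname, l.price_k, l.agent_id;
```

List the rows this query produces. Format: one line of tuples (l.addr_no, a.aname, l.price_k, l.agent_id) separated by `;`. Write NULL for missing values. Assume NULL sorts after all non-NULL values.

RIGHT JOIN keeps every row from `listings`; unmatched rows get NULL for `agents`'s columns.
Matching on a.agent_id = l.agent_id.
Matched pairs: 1; unmatched l rows kept: 4.

(116, NULL, 600, 3); (179, NULL, 514, 6); (269, Judy, 748, 4); (291, NULL, 825, 9); (763, NULL, 153, 7)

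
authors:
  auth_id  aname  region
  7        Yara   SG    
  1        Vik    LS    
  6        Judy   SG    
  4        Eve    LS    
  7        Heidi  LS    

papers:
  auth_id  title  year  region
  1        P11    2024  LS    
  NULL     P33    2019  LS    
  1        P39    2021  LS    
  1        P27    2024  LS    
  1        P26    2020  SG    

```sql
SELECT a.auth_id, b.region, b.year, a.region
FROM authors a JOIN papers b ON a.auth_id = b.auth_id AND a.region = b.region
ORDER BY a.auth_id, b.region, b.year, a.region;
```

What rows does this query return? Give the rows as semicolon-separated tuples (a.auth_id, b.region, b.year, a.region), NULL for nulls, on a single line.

INNER JOIN keeps only pairs where the ON condition holds.
Matching on a.auth_id = b.auth_id AND a.region = b.region. A NULL in a compared column never satisfies the condition.
- a[0] auth_id=7, region=SG → no match; dropped.
- a[1] auth_id=1, region=LS → 3 match(es) in b → 3 row(s).
- a[2] auth_id=6, region=SG → no match; dropped.
- a[3] auth_id=4, region=LS → no match; dropped.
- a[4] auth_id=7, region=LS → no match; dropped.
After projecting and ordering:
a.auth_id | b.region | b.year | a.region
1 | LS | 2021 | LS
1 | LS | 2024 | LS
1 | LS | 2024 | LS

(1, LS, 2021, LS); (1, LS, 2024, LS); (1, LS, 2024, LS)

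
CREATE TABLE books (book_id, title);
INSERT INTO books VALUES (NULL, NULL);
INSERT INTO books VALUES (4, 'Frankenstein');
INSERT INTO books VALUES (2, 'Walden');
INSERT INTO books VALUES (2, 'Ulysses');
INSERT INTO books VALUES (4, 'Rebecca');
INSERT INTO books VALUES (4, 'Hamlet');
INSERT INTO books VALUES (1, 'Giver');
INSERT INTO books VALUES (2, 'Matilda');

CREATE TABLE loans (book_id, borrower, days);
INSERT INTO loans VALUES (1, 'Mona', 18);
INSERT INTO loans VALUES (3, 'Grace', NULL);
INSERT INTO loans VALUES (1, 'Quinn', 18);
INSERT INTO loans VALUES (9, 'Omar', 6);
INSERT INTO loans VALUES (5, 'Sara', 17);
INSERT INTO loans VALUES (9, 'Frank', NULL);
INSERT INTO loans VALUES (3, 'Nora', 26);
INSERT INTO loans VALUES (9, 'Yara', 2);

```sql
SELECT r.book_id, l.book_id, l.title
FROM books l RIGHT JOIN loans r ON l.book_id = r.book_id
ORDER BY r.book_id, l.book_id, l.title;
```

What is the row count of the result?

RIGHT JOIN keeps every row from `loans`; unmatched rows get NULL for `books`'s columns.
Matching on l.book_id = r.book_id. A NULL in a compared column never satisfies the condition.
- book_id=NULL: no matching r row.
- book_id=4: no matching r row.
- book_id=2: no matching r row.
- book_id=2: no matching r row.
- book_id=4: no matching r row.
- book_id=4: no matching r row.
- book_id=1: 2 matching r row(s), so 2 row(s) emitted.
- book_id=2: no matching r row.
- plus 6 unmatched r row(s), each kept with NULL l columns.
Total: 2 matched + 6 padded = 8 rows.

8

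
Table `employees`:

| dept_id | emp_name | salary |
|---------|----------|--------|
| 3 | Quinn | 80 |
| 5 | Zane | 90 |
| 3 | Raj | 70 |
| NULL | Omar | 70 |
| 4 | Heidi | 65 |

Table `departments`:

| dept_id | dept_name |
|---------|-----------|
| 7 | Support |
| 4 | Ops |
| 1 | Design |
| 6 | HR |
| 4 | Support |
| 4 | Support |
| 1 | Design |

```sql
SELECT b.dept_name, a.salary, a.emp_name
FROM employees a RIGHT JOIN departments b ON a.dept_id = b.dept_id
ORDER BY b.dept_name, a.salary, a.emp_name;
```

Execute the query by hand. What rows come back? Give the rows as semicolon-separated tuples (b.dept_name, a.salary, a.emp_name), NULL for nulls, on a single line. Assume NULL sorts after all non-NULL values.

RIGHT JOIN keeps every row from `departments`; unmatched rows get NULL for `employees`'s columns.
Matching on a.dept_id = b.dept_id. A NULL in a compared column never satisfies the condition.
- a[0] dept_id=3 → no match.
- a[1] dept_id=5 → no match.
- a[2] dept_id=3 → no match.
- a[3] dept_id=NULL → no match.
- a[4] dept_id=4 → 3 match(es) in b → 3 row(s).
- 4 b row(s) had no a match → kept, a columns NULL.
After projecting and ordering:
b.dept_name | a.salary | a.emp_name
Design | NULL | NULL
Design | NULL | NULL
HR | NULL | NULL
Ops | 65 | Heidi
Support | 65 | Heidi
Support | 65 | Heidi
Support | NULL | NULL

(Design, NULL, NULL); (Design, NULL, NULL); (HR, NULL, NULL); (Ops, 65, Heidi); (Support, 65, Heidi); (Support, 65, Heidi); (Support, NULL, NULL)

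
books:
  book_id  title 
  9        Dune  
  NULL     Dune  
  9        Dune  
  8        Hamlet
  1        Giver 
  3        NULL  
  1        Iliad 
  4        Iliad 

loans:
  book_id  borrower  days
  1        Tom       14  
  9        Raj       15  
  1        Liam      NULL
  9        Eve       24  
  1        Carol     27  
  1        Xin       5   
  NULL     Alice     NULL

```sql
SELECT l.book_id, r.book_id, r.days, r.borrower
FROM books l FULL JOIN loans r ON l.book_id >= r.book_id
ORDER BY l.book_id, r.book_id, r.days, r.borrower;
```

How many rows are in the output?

FULL OUTER JOIN keeps every row from both sides; unmatched rows get NULL for the other side's columns.
Matching on l.book_id >= r.book_id. A NULL in a compared column never satisfies the condition.
- l row (book_id=9): matches 6 r row(s) → 6 output row(s).
- l row (book_id=NULL): no match → kept, r columns NULL.
- l row (book_id=9): matches 6 r row(s) → 6 output row(s).
- l row (book_id=8): matches 4 r row(s) → 4 output row(s).
- l row (book_id=1): matches 4 r row(s) → 4 output row(s).
- l row (book_id=3): matches 4 r row(s) → 4 output row(s).
- l row (book_id=1): matches 4 r row(s) → 4 output row(s).
- l row (book_id=4): matches 4 r row(s) → 4 output row(s).
- plus 1 unmatched r row(s), each kept with NULL l columns.
Total: 32 matched + 2 padded = 34 rows.

34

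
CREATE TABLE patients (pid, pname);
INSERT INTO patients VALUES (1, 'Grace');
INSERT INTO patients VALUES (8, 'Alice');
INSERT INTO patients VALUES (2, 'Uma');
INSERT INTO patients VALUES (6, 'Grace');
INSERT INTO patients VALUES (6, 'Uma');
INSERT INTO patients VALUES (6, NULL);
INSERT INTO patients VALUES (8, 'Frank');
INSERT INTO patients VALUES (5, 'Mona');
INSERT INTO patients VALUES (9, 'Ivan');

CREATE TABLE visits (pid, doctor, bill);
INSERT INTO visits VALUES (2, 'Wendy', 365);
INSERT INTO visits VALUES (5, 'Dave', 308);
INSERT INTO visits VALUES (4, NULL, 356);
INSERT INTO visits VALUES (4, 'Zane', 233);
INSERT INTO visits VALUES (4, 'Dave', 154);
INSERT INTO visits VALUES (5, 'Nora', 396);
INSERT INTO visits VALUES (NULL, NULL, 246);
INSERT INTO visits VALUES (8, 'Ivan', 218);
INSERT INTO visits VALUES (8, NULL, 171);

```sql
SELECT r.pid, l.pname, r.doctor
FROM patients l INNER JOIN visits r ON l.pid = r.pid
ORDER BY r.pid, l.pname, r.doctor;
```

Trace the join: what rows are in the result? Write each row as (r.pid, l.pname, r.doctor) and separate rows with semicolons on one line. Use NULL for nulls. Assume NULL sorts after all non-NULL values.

(2, Uma, Wendy); (5, Mona, Dave); (5, Mona, Nora); (8, Alice, Ivan); (8, Alice, NULL); (8, Frank, Ivan); (8, Frank, NULL)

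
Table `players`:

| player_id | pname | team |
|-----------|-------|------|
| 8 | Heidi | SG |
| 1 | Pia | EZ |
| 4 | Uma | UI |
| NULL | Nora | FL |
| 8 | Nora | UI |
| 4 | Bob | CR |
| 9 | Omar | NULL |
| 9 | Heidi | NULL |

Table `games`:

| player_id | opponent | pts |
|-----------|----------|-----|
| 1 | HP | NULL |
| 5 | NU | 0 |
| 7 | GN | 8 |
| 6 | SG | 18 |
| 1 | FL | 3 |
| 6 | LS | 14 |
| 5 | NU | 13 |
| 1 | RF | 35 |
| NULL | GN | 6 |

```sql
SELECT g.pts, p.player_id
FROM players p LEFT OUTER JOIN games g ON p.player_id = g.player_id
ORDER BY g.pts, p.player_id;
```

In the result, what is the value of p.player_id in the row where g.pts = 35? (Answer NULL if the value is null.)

LEFT JOIN keeps every row from `players`; unmatched rows get NULL for `games`'s columns.
Matching on p.player_id = g.player_id. A NULL in a compared column never satisfies the condition.
- p row (player_id=8): no match → kept, g columns NULL.
- p row (player_id=1): matches 3 g row(s) → 3 output row(s).
- p row (player_id=4): no match → kept, g columns NULL.
- p row (player_id=NULL): no match → kept, g columns NULL.
- p row (player_id=8): no match → kept, g columns NULL.
- p row (player_id=4): no match → kept, g columns NULL.
- p row (player_id=9): no match → kept, g columns NULL.
- p row (player_id=9): no match → kept, g columns NULL.

1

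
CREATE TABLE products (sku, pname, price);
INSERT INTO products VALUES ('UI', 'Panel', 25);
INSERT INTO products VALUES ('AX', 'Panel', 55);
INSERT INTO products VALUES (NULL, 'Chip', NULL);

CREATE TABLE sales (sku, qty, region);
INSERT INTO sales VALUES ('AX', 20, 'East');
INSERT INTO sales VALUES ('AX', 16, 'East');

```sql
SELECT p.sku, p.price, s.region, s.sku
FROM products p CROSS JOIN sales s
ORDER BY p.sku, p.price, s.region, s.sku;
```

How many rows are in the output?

6

CROSS JOIN pairs every row of `products` with every row of `sales`: 3 × 2 = 6 rows.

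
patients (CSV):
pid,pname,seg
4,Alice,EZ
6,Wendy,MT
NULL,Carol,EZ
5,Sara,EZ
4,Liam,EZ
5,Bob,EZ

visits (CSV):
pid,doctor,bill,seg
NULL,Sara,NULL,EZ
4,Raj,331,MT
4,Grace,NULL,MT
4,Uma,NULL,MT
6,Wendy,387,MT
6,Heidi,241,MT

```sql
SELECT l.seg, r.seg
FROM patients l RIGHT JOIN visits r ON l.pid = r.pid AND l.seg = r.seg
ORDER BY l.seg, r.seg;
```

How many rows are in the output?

6

RIGHT JOIN keeps every row from `visits`; unmatched rows get NULL for `patients`'s columns.
Matching on l.pid = r.pid AND l.seg = r.seg. A NULL in a compared column never satisfies the condition.
- l (pid=4, seg=EZ) has no partner in r.
- l (pid=6, seg=MT) pairs with 2 row(s) of r.
- l (pid=NULL, seg=EZ) has no partner in r.
- l (pid=5, seg=EZ) has no partner in r.
- l (pid=4, seg=EZ) has no partner in r.
- l (pid=5, seg=EZ) has no partner in r.
- plus 4 unmatched r row(s), each kept with NULL l columns.
Total: 2 matched + 4 padded = 6 rows.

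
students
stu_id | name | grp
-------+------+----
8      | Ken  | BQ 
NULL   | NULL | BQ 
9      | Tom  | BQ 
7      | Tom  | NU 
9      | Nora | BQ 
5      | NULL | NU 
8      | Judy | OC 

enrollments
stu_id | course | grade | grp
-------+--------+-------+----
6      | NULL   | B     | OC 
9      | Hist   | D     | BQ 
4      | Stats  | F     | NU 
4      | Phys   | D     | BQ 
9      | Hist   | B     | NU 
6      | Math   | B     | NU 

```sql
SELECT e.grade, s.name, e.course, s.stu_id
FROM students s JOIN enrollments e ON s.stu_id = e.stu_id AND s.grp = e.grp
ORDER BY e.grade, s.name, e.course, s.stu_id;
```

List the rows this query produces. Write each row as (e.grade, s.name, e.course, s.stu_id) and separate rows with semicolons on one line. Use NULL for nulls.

(D, Nora, Hist, 9); (D, Tom, Hist, 9)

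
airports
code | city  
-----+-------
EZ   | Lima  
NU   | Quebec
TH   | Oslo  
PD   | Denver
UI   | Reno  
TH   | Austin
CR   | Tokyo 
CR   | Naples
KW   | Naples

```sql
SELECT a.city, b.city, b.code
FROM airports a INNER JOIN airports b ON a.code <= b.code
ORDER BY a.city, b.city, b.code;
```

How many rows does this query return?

INNER JOIN keeps only pairs where the ON condition holds.
Matching on a.code <= b.code.
- a (code=EZ) pairs with 7 row(s) of b.
- a (code=NU) pairs with 5 row(s) of b.
- a (code=TH) pairs with 3 row(s) of b.
- a (code=PD) pairs with 4 row(s) of b.
- a (code=UI) pairs with 1 row(s) of b.
- a (code=TH) pairs with 3 row(s) of b.
- a (code=CR) pairs with 9 row(s) of b.
- a (code=CR) pairs with 9 row(s) of b.
- a (code=KW) pairs with 6 row(s) of b.
Total: 47 rows.

47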